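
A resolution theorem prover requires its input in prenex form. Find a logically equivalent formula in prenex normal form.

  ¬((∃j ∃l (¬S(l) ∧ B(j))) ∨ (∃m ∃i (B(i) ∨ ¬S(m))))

∀j ∀l ∀m ∀i ((S(l) ∨ ¬B(j)) ∧ ¬B(i) ∧ S(m))

Push ¬ through the quantifiers and connectives to reach negation normal form:
  (∀j ∀l (S(l) ∨ ¬B(j))) ∧ (∀m ∀i (¬B(i) ∧ S(m)))
All bound variables are already distinct, so no renaming is needed.
Extract every quantifier outward, since the variables are now distinct and don't occur free across branches:
  ∀j ∀l ∀m ∀i ((S(l) ∨ ¬B(j)) ∧ ¬B(i) ∧ S(m))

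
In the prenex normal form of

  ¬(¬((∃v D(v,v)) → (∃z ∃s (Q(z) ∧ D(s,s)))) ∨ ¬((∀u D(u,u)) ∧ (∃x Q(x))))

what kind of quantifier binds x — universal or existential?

First replace A → B with ¬A ∨ B.
  ¬(¬(¬(∃v D(v,v)) ∨ (∃z ∃s (Q(z) ∧ D(s,s)))) ∨ ¬((∀u D(u,u)) ∧ (∃x Q(x))))
Push ¬ through the quantifiers and connectives to reach negation normal form:
  ((∀v ¬D(v,v)) ∨ (∃z ∃s (Q(z) ∧ D(s,s)))) ∧ (∀u D(u,u)) ∧ (∃x Q(x))
Extract every quantifier outward, since the variables are now distinct and don't occur free across branches:
  ∀v ∃z ∃s ∀u ∃x ((¬D(v,v) ∨ Q(z) ∧ D(s,s)) ∧ D(u,u) ∧ Q(x))
The quantifier ∃x sits under an even number of negations (counting the antecedent side of each →), so it remains existential.

existential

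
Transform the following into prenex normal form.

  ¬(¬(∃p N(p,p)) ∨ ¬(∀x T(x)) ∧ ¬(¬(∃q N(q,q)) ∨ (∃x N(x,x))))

Drive negations inward (¬∀x A ≡ ∃x ¬A, ¬∃x A ≡ ∀x ¬A, De Morgan for ∧/∨):
  (∃p N(p,p)) ∧ ((∀x T(x)) ∨ (∀q ¬N(q,q)) ∨ (∃x N(x,x)))
Rename bound variables to avoid capture: x↦c.
  (∃p N(p,p)) ∧ ((∀x T(x)) ∨ (∀q ¬N(q,q)) ∨ (∃c N(c,c)))
Pull the quantifiers to the front (each side's bound variable is not free in the other side):
  ∃p ∀x ∀q ∃c (N(p,p) ∧ (T(x) ∨ ¬N(q,q) ∨ N(c,c)))

∃p ∀x ∀q ∃c (N(p,p) ∧ (T(x) ∨ ¬N(q,q) ∨ N(c,c)))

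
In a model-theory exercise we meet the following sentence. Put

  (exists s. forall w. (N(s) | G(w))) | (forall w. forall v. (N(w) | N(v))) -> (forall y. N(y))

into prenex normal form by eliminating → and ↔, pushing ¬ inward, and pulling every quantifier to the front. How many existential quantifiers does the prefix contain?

3

Eliminate → and ↔ using ¬ and ∨.
  ~((exists s. forall w. (N(s) | G(w))) | (forall w. forall v. (N(w) | N(v)))) | (forall y. N(y))
Drive negations inward (¬∀x A ≡ ∃x ¬A, ¬∃x A ≡ ∀x ¬A, De Morgan for ∧/∨):
  (forall s. exists w. (~N(s) & ~G(w))) & (exists w. exists v. (~N(w) & ~N(v))) | (forall y. N(y))
Standardize variables apart so no two quantifiers bind the same name: w↦y1.
  (forall s. exists w. (~N(s) & ~G(w))) & (exists y1. exists v. (~N(y1) & ~N(v))) | (forall y. N(y))
Extract every quantifier outward, since the variables are now distinct and don't occur free across branches:
  forall s. exists w. exists y1. exists v. forall y. (~N(s) & ~G(w) & ~N(y1) & ~N(v) | N(y))
The prefix is forall s exists w exists y1 exists v forall y: 2 universal, 3 existential.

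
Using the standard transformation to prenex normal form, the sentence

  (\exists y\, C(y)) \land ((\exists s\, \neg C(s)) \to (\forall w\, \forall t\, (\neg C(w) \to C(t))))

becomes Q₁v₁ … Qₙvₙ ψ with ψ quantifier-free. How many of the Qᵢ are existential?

1

Rewrite implications/biconditionals: A → B as ¬A ∨ B.
  (\exists y\, C(y)) \land (\neg (\exists s\, \neg C(s)) \lor (\forall w\, \forall t\, (\neg \neg C(w) \lor C(t))))
Drive negations inward (¬∀x A ≡ ∃x ¬A, ¬∃x A ≡ ∀x ¬A, De Morgan for ∧/∨):
  (\exists y\, C(y)) \land ((\forall s\, C(s)) \lor (\forall w\, \forall t\, (C(w) \lor C(t))))
All bound variables are already distinct, so no renaming is needed.
Pull the quantifiers to the front (each side's bound variable is not free in the other side):
  \exists y\, \forall s\, \forall w\, \forall t\, (C(y) \land (C(s) \lor C(w) \lor C(t)))
The prefix is \exists y \forall s \forall w \forall t: 3 universal, 1 existential.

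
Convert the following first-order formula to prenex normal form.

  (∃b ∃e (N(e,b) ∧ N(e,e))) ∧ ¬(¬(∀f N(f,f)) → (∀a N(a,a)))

First replace A → B with ¬A ∨ B.
  (∃b ∃e (N(e,b) ∧ N(e,e))) ∧ ¬(¬¬(∀f N(f,f)) ∨ (∀a N(a,a)))
Move each ¬ inward, flipping quantifiers it crosses:
  (∃b ∃e (N(e,b) ∧ N(e,e))) ∧ (∃f ¬N(f,f)) ∧ (∃a ¬N(a,a))
Finally move all quantifiers to the prefix:
  ∃b ∃e ∃f ∃a (N(e,b) ∧ N(e,e) ∧ ¬N(f,f) ∧ ¬N(a,a))

∃b ∃e ∃f ∃a (N(e,b) ∧ N(e,e) ∧ ¬N(f,f) ∧ ¬N(a,a))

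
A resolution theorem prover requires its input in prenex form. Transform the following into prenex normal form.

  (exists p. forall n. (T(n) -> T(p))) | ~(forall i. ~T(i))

exists p. forall n. exists i. (~T(n) | T(p) | T(i))

First replace A → B with ¬A ∨ B.
  (exists p. forall n. (~T(n) | T(p))) | ~(forall i. ~T(i))
Move each ¬ inward, flipping quantifiers it crosses:
  (exists p. forall n. (~T(n) | T(p))) | (exists i. T(i))
All bound variables are already distinct, so no renaming is needed.
Finally move all quantifiers to the prefix:
  exists p. forall n. exists i. (~T(n) | T(p) | T(i))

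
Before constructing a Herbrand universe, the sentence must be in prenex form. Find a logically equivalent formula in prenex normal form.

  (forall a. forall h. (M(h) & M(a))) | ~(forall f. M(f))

forall a. forall h. exists f. (M(h) & M(a) | ~M(f))

Push ¬ through the quantifiers and connectives to reach negation normal form:
  (forall a. forall h. (M(h) & M(a))) | (exists f. ~M(f))
All bound variables are already distinct, so no renaming is needed.
Extract every quantifier outward, since the variables are now distinct and don't occur free across branches:
  forall a. forall h. exists f. (M(h) & M(a) | ~M(f))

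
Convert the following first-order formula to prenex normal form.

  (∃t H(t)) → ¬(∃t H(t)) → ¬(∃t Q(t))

∀t ∃y1 ∀s (¬H(t) ∨ H(y1) ∨ ¬Q(s))

Rewrite implications/biconditionals: A → B as ¬A ∨ B.
  ¬(∃t H(t)) ∨ ¬¬(∃t H(t)) ∨ ¬(∃t Q(t))
Drive negations inward (¬∀x A ≡ ∃x ¬A, ¬∃x A ≡ ∀x ¬A, De Morgan for ∧/∨):
  (∀t ¬H(t)) ∨ (∃t H(t)) ∨ (∀t ¬Q(t))
Give each quantifier a distinct variable: t↦y1, t↦s.
  (∀t ¬H(t)) ∨ (∃y1 H(y1)) ∨ (∀s ¬Q(s))
Finally move all quantifiers to the prefix:
  ∀t ∃y1 ∀s (¬H(t) ∨ H(y1) ∨ ¬Q(s))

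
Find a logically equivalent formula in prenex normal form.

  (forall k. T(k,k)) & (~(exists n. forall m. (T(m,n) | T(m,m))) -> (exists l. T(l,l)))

Rewrite implications/biconditionals: A → B as ¬A ∨ B.
  (forall k. T(k,k)) & (~~(exists n. forall m. (T(m,n) | T(m,m))) | (exists l. T(l,l)))
Drive negations inward (¬∀x A ≡ ∃x ¬A, ¬∃x A ≡ ∀x ¬A, De Morgan for ∧/∨):
  (forall k. T(k,k)) & ((exists n. forall m. (T(m,n) | T(m,m))) | (exists l. T(l,l)))
All bound variables are already distinct, so no renaming is needed.
Pull the quantifiers to the front (each side's bound variable is not free in the other side):
  forall k. exists n. forall m. exists l. (T(k,k) & (T(m,n) | T(m,m) | T(l,l)))

forall k. exists n. forall m. exists l. (T(k,k) & (T(m,n) | T(m,m) | T(l,l)))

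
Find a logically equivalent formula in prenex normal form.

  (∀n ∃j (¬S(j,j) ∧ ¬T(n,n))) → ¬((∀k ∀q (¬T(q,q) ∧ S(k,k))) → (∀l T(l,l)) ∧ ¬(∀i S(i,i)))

∃n ∀j ∀k ∀q ∃l ∀i (S(j,j) ∨ T(n,n) ∨ ¬T(q,q) ∧ S(k,k) ∧ (¬T(l,l) ∨ S(i,i)))

First replace A → B with ¬A ∨ B.
  ¬(∀n ∃j (¬S(j,j) ∧ ¬T(n,n))) ∨ ¬(¬(∀k ∀q (¬T(q,q) ∧ S(k,k))) ∨ (∀l T(l,l)) ∧ ¬(∀i S(i,i)))
Drive negations inward (¬∀x A ≡ ∃x ¬A, ¬∃x A ≡ ∀x ¬A, De Morgan for ∧/∨):
  (∃n ∀j (S(j,j) ∨ T(n,n))) ∨ (∀k ∀q (¬T(q,q) ∧ S(k,k))) ∧ ((∃l ¬T(l,l)) ∨ (∀i S(i,i)))
All bound variables are already distinct, so no renaming is needed.
Extract every quantifier outward, since the variables are now distinct and don't occur free across branches:
  ∃n ∀j ∀k ∀q ∃l ∀i (S(j,j) ∨ T(n,n) ∨ ¬T(q,q) ∧ S(k,k) ∧ (¬T(l,l) ∨ S(i,i)))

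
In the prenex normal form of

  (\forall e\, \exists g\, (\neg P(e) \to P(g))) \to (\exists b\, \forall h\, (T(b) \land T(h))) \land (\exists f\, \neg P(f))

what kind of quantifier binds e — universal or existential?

existential

First replace A → B with ¬A ∨ B.
  \neg (\forall e\, \exists g\, (\neg \neg P(e) \lor P(g))) \lor (\exists b\, \forall h\, (T(b) \land T(h))) \land (\exists f\, \neg P(f))
Move each ¬ inward, flipping quantifiers it crosses:
  (\exists e\, \forall g\, (\neg P(e) \land \neg P(g))) \lor (\exists b\, \forall h\, (T(b) \land T(h))) \land (\exists f\, \neg P(f))
All bound variables are already distinct, so no renaming is needed.
Finally move all quantifiers to the prefix:
  \exists e\, \forall g\, \exists b\, \forall h\, \exists f\, (\neg P(e) \land \neg P(g) \lor T(b) \land T(h) \land \neg P(f))
The quantifier \forall e sits under an odd number of negations (counting the antecedent side of each →), so it flips to \exists e.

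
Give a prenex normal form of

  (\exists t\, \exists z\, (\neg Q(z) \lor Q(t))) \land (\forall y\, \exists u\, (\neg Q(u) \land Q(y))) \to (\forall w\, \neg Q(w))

First replace A → B with ¬A ∨ B.
  \neg ((\exists t\, \exists z\, (\neg Q(z) \lor Q(t))) \land (\forall y\, \exists u\, (\neg Q(u) \land Q(y)))) \lor (\forall w\, \neg Q(w))
Push ¬ through the quantifiers and connectives to reach negation normal form:
  (\forall t\, \forall z\, (Q(z) \land \neg Q(t))) \lor (\exists y\, \forall u\, (Q(u) \lor \neg Q(y))) \lor (\forall w\, \neg Q(w))
Extract every quantifier outward, since the variables are now distinct and don't occur free across branches:
  \forall t\, \forall z\, \exists y\, \forall u\, \forall w\, (Q(z) \land \neg Q(t) \lor Q(u) \lor \neg Q(y) \lor \neg Q(w))

\forall t\, \forall z\, \exists y\, \forall u\, \forall w\, (Q(z) \land \neg Q(t) \lor Q(u) \lor \neg Q(y) \lor \neg Q(w))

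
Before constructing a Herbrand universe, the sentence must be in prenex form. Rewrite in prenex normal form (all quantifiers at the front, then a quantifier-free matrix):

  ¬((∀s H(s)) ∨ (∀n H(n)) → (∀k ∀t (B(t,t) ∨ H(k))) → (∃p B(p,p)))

First replace A → B with ¬A ∨ B.
  ¬(¬((∀s H(s)) ∨ (∀n H(n))) ∨ ¬(∀k ∀t (B(t,t) ∨ H(k))) ∨ (∃p B(p,p)))
Move each ¬ inward, flipping quantifiers it crosses:
  ((∀s H(s)) ∨ (∀n H(n))) ∧ (∀k ∀t (B(t,t) ∨ H(k))) ∧ (∀p ¬B(p,p))
Extract every quantifier outward, since the variables are now distinct and don't occur free across branches:
  ∀s ∀n ∀k ∀t ∀p ((H(s) ∨ H(n)) ∧ (B(t,t) ∨ H(k)) ∧ ¬B(p,p))

∀s ∀n ∀k ∀t ∀p ((H(s) ∨ H(n)) ∧ (B(t,t) ∨ H(k)) ∧ ¬B(p,p))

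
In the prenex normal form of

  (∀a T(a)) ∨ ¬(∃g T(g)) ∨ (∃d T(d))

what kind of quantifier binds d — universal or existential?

existential

Move each ¬ inward, flipping quantifiers it crosses:
  (∀a T(a)) ∨ (∀g ¬T(g)) ∨ (∃d T(d))
All bound variables are already distinct, so no renaming is needed.
Pull the quantifiers to the front (each side's bound variable is not free in the other side):
  ∀a ∀g ∃d (T(a) ∨ ¬T(g) ∨ T(d))
The quantifier ∃d sits under an even number of negations, so it remains existential.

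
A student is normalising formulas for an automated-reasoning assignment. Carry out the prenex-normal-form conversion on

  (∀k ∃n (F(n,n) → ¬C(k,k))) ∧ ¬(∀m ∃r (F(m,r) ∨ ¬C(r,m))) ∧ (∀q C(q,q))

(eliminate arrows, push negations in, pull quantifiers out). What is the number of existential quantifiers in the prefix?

2

First replace A → B with ¬A ∨ B.
  (∀k ∃n (¬F(n,n) ∨ ¬C(k,k))) ∧ ¬(∀m ∃r (F(m,r) ∨ ¬C(r,m))) ∧ (∀q C(q,q))
Move each ¬ inward, flipping quantifiers it crosses:
  (∀k ∃n (¬F(n,n) ∨ ¬C(k,k))) ∧ (∃m ∀r (¬F(m,r) ∧ C(r,m))) ∧ (∀q C(q,q))
All bound variables are already distinct, so no renaming is needed.
Extract every quantifier outward, since the variables are now distinct and don't occur free across branches:
  ∀k ∃n ∃m ∀r ∀q ((¬F(n,n) ∨ ¬C(k,k)) ∧ ¬F(m,r) ∧ C(r,m) ∧ C(q,q))
The prefix is ∀k ∃n ∃m ∀r ∀q: 3 universal, 2 existential.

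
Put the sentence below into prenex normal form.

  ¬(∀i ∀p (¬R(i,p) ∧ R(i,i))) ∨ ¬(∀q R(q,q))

∃i ∃p ∃q (R(i,p) ∨ ¬R(i,i) ∨ ¬R(q,q))

Move each ¬ inward, flipping quantifiers it crosses:
  (∃i ∃p (R(i,p) ∨ ¬R(i,i))) ∨ (∃q ¬R(q,q))
All bound variables are already distinct, so no renaming is needed.
Extract every quantifier outward, since the variables are now distinct and don't occur free across branches:
  ∃i ∃p ∃q (R(i,p) ∨ ¬R(i,i) ∨ ¬R(q,q))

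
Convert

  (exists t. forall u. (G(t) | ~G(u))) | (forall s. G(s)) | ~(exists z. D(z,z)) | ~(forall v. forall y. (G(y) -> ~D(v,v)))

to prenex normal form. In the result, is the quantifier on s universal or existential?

Eliminate → and ↔ using ¬ and ∨.
  (exists t. forall u. (G(t) | ~G(u))) | (forall s. G(s)) | ~(exists z. D(z,z)) | ~(forall v. forall y. (~G(y) | ~D(v,v)))
Push ¬ through the quantifiers and connectives to reach negation normal form:
  (exists t. forall u. (G(t) | ~G(u))) | (forall s. G(s)) | (forall z. ~D(z,z)) | (exists v. exists y. (G(y) & D(v,v)))
Pull the quantifiers to the front (each side's bound variable is not free in the other side):
  exists t. forall u. forall s. forall z. exists v. exists y. (G(t) | ~G(u) | G(s) | ~D(z,z) | G(y) & D(v,v))
The quantifier forall s sits under an even number of negations (counting the antecedent side of each →), so it remains universal.

universal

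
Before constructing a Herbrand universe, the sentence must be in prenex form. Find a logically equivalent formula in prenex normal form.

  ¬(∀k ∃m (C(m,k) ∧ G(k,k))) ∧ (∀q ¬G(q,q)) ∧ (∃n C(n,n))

Move each ¬ inward, flipping quantifiers it crosses:
  (∃k ∀m (¬C(m,k) ∨ ¬G(k,k))) ∧ (∀q ¬G(q,q)) ∧ (∃n C(n,n))
All bound variables are already distinct, so no renaming is needed.
Finally move all quantifiers to the prefix:
  ∃k ∀m ∀q ∃n ((¬C(m,k) ∨ ¬G(k,k)) ∧ ¬G(q,q) ∧ C(n,n))

∃k ∀m ∀q ∃n ((¬C(m,k) ∨ ¬G(k,k)) ∧ ¬G(q,q) ∧ C(n,n))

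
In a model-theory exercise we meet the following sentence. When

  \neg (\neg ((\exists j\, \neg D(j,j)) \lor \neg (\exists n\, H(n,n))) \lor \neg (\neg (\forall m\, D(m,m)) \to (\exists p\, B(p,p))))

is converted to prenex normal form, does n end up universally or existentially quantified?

Rewrite implications/biconditionals: A → B as ¬A ∨ B.
  \neg (\neg ((\exists j\, \neg D(j,j)) \lor \neg (\exists n\, H(n,n))) \lor \neg (\neg \neg (\forall m\, D(m,m)) \lor (\exists p\, B(p,p))))
Move each ¬ inward, flipping quantifiers it crosses:
  ((\exists j\, \neg D(j,j)) \lor (\forall n\, \neg H(n,n))) \land ((\forall m\, D(m,m)) \lor (\exists p\, B(p,p)))
All bound variables are already distinct, so no renaming is needed.
Extract every quantifier outward, since the variables are now distinct and don't occur free across branches:
  \exists j\, \forall n\, \forall m\, \exists p\, ((\neg D(j,j) \lor \neg H(n,n)) \land (D(m,m) \lor B(p,p)))
The quantifier \exists n sits under an odd number of negations (counting the antecedent side of each →), so it flips to \forall n.

universal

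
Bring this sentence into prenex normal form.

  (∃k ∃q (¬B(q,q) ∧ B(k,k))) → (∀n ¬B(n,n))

∀k ∀q ∀n (B(q,q) ∨ ¬B(k,k) ∨ ¬B(n,n))

Eliminate → and ↔ using ¬ and ∨.
  ¬(∃k ∃q (¬B(q,q) ∧ B(k,k))) ∨ (∀n ¬B(n,n))
Drive negations inward (¬∀x A ≡ ∃x ¬A, ¬∃x A ≡ ∀x ¬A, De Morgan for ∧/∨):
  (∀k ∀q (B(q,q) ∨ ¬B(k,k))) ∨ (∀n ¬B(n,n))
Finally move all quantifiers to the prefix:
  ∀k ∀q ∀n (B(q,q) ∨ ¬B(k,k) ∨ ¬B(n,n))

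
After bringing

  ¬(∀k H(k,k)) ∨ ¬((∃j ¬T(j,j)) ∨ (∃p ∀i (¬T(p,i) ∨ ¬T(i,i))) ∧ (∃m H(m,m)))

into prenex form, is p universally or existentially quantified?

universal

Push ¬ through the quantifiers and connectives to reach negation normal form:
  (∃k ¬H(k,k)) ∨ (∀j T(j,j)) ∧ ((∀p ∃i (T(p,i) ∧ T(i,i))) ∨ (∀m ¬H(m,m)))
All bound variables are already distinct, so no renaming is needed.
Finally move all quantifiers to the prefix:
  ∃k ∀j ∀p ∃i ∀m (¬H(k,k) ∨ T(j,j) ∧ (T(p,i) ∧ T(i,i) ∨ ¬H(m,m)))
The quantifier ∃p sits under an odd number of negations, so it flips to ∀p.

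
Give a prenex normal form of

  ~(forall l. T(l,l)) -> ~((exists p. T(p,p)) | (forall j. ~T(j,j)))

Rewrite implications/biconditionals: A → B as ¬A ∨ B.
  ~~(forall l. T(l,l)) | ~((exists p. T(p,p)) | (forall j. ~T(j,j)))
Drive negations inward (¬∀x A ≡ ∃x ¬A, ¬∃x A ≡ ∀x ¬A, De Morgan for ∧/∨):
  (forall l. T(l,l)) | (forall p. ~T(p,p)) & (exists j. T(j,j))
All bound variables are already distinct, so no renaming is needed.
Finally move all quantifiers to the prefix:
  forall l. forall p. exists j. (T(l,l) | ~T(p,p) & T(j,j))

forall l. forall p. exists j. (T(l,l) | ~T(p,p) & T(j,j))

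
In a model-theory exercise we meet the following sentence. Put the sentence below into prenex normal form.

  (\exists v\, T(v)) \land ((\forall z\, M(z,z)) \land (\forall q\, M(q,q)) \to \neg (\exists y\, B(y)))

Rewrite implications/biconditionals: A → B as ¬A ∨ B.
  (\exists v\, T(v)) \land (\neg ((\forall z\, M(z,z)) \land (\forall q\, M(q,q))) \lor \neg (\exists y\, B(y)))
Push ¬ through the quantifiers and connectives to reach negation normal form:
  (\exists v\, T(v)) \land ((\exists z\, \neg M(z,z)) \lor (\exists q\, \neg M(q,q)) \lor (\forall y\, \neg B(y)))
Pull the quantifiers to the front (each side's bound variable is not free in the other side):
  \exists v\, \exists z\, \exists q\, \forall y\, (T(v) \land (\neg M(z,z) \lor \neg M(q,q) \lor \neg B(y)))

\exists v\, \exists z\, \exists q\, \forall y\, (T(v) \land (\neg M(z,z) \lor \neg M(q,q) \lor \neg B(y)))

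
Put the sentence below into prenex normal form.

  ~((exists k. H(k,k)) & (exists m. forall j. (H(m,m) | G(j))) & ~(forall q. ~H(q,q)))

forall k. forall m. exists j. forall q. (~H(k,k) | ~H(m,m) & ~G(j) | ~H(q,q))

Drive negations inward (¬∀x A ≡ ∃x ¬A, ¬∃x A ≡ ∀x ¬A, De Morgan for ∧/∨):
  (forall k. ~H(k,k)) | (forall m. exists j. (~H(m,m) & ~G(j))) | (forall q. ~H(q,q))
All bound variables are already distinct, so no renaming is needed.
Extract every quantifier outward, since the variables are now distinct and don't occur free across branches:
  forall k. forall m. exists j. forall q. (~H(k,k) | ~H(m,m) & ~G(j) | ~H(q,q))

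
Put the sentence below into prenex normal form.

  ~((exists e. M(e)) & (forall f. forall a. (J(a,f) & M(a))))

forall e. exists f. exists a. (~M(e) | ~J(a,f) | ~M(a))

Move each ¬ inward, flipping quantifiers it crosses:
  (forall e. ~M(e)) | (exists f. exists a. (~J(a,f) | ~M(a)))
Finally move all quantifiers to the prefix:
  forall e. exists f. exists a. (~M(e) | ~J(a,f) | ~M(a))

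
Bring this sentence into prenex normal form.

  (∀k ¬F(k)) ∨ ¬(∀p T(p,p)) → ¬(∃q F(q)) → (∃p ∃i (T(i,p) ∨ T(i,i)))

First replace A → B with ¬A ∨ B.
  ¬((∀k ¬F(k)) ∨ ¬(∀p T(p,p))) ∨ ¬¬(∃q F(q)) ∨ (∃p ∃i (T(i,p) ∨ T(i,i)))
Drive negations inward (¬∀x A ≡ ∃x ¬A, ¬∃x A ≡ ∀x ¬A, De Morgan for ∧/∨):
  (∃k F(k)) ∧ (∀p T(p,p)) ∨ (∃q F(q)) ∨ (∃p ∃i (T(i,p) ∨ T(i,i)))
Standardize variables apart so no two quantifiers bind the same name: p↦c.
  (∃k F(k)) ∧ (∀p T(p,p)) ∨ (∃q F(q)) ∨ (∃c ∃i (T(i,c) ∨ T(i,i)))
Extract every quantifier outward, since the variables are now distinct and don't occur free across branches:
  ∃k ∀p ∃q ∃c ∃i (F(k) ∧ T(p,p) ∨ F(q) ∨ T(i,c) ∨ T(i,i))

∃k ∀p ∃q ∃c ∃i (F(k) ∧ T(p,p) ∨ F(q) ∨ T(i,c) ∨ T(i,i))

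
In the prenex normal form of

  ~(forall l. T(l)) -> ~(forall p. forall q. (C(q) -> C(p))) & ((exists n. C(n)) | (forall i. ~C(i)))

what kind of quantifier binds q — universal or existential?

existential

Eliminate → and ↔ using ¬ and ∨.
  ~~(forall l. T(l)) | ~(forall p. forall q. (~C(q) | C(p))) & ((exists n. C(n)) | (forall i. ~C(i)))
Push ¬ through the quantifiers and connectives to reach negation normal form:
  (forall l. T(l)) | (exists p. exists q. (C(q) & ~C(p))) & ((exists n. C(n)) | (forall i. ~C(i)))
All bound variables are already distinct, so no renaming is needed.
Pull the quantifiers to the front (each side's bound variable is not free in the other side):
  forall l. exists p. exists q. exists n. forall i. (T(l) | C(q) & ~C(p) & (C(n) | ~C(i)))
The quantifier forall q sits under an odd number of negations (counting the antecedent side of each →), so it flips to exists q.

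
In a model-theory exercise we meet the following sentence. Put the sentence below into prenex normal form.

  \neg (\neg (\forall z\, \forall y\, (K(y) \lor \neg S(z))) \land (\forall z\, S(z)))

Drive negations inward (¬∀x A ≡ ∃x ¬A, ¬∃x A ≡ ∀x ¬A, De Morgan for ∧/∨):
  (\forall z\, \forall y\, (K(y) \lor \neg S(z))) \lor (\exists z\, \neg S(z))
Give each quantifier a distinct variable: z↦u1.
  (\forall z\, \forall y\, (K(y) \lor \neg S(z))) \lor (\exists u1\, \neg S(u1))
Extract every quantifier outward, since the variables are now distinct and don't occur free across branches:
  \forall z\, \forall y\, \exists u1\, (K(y) \lor \neg S(z) \lor \neg S(u1))

\forall z\, \forall y\, \exists u1\, (K(y) \lor \neg S(z) \lor \neg S(u1))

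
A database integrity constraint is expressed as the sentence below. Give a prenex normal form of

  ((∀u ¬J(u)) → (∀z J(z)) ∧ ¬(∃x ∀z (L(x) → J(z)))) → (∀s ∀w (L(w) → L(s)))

Rewrite implications/biconditionals: A → B as ¬A ∨ B.
  ¬(¬(∀u ¬J(u)) ∨ (∀z J(z)) ∧ ¬(∃x ∀z (¬L(x) ∨ J(z)))) ∨ (∀s ∀w (¬L(w) ∨ L(s)))
Move each ¬ inward, flipping quantifiers it crosses:
  (∀u ¬J(u)) ∧ ((∃z ¬J(z)) ∨ (∃x ∀z (¬L(x) ∨ J(z)))) ∨ (∀s ∀w (¬L(w) ∨ L(s)))
Give each quantifier a distinct variable: z↦y.
  (∀u ¬J(u)) ∧ ((∃z ¬J(z)) ∨ (∃x ∀y (¬L(x) ∨ J(y)))) ∨ (∀s ∀w (¬L(w) ∨ L(s)))
Finally move all quantifiers to the prefix:
  ∀u ∃z ∃x ∀y ∀s ∀w (¬J(u) ∧ (¬J(z) ∨ ¬L(x) ∨ J(y)) ∨ ¬L(w) ∨ L(s))

∀u ∃z ∃x ∀y ∀s ∀w (¬J(u) ∧ (¬J(z) ∨ ¬L(x) ∨ J(y)) ∨ ¬L(w) ∨ L(s))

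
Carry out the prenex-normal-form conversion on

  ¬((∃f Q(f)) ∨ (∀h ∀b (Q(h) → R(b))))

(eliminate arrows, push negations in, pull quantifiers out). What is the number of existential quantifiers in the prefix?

First replace A → B with ¬A ∨ B.
  ¬((∃f Q(f)) ∨ (∀h ∀b (¬Q(h) ∨ R(b))))
Move each ¬ inward, flipping quantifiers it crosses:
  (∀f ¬Q(f)) ∧ (∃h ∃b (Q(h) ∧ ¬R(b)))
Pull the quantifiers to the front (each side's bound variable is not free in the other side):
  ∀f ∃h ∃b (¬Q(f) ∧ Q(h) ∧ ¬R(b))
The prefix is ∀f ∃h ∃b: 1 universal, 2 existential.

2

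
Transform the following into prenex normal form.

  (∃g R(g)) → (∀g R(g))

∀g ∀r (¬R(g) ∨ R(r))

Eliminate → and ↔ using ¬ and ∨.
  ¬(∃g R(g)) ∨ (∀g R(g))
Push ¬ through the quantifiers and connectives to reach negation normal form:
  (∀g ¬R(g)) ∨ (∀g R(g))
Standardize variables apart so no two quantifiers bind the same name: g↦r.
  (∀g ¬R(g)) ∨ (∀r R(r))
Finally move all quantifiers to the prefix:
  ∀g ∀r (¬R(g) ∨ R(r))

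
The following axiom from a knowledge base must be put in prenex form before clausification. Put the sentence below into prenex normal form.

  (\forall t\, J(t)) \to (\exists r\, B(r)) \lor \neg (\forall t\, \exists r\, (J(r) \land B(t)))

\exists t\, \exists r\, \exists v\, \forall u1\, (\neg J(t) \lor B(r) \lor \neg J(u1) \lor \neg B(v))

First replace A → B with ¬A ∨ B.
  \neg (\forall t\, J(t)) \lor (\exists r\, B(r)) \lor \neg (\forall t\, \exists r\, (J(r) \land B(t)))
Drive negations inward (¬∀x A ≡ ∃x ¬A, ¬∃x A ≡ ∀x ¬A, De Morgan for ∧/∨):
  (\exists t\, \neg J(t)) \lor (\exists r\, B(r)) \lor (\exists t\, \forall r\, (\neg J(r) \lor \neg B(t)))
Rename bound variables to avoid capture: t↦v, r↦u1.
  (\exists t\, \neg J(t)) \lor (\exists r\, B(r)) \lor (\exists v\, \forall u1\, (\neg J(u1) \lor \neg B(v)))
Extract every quantifier outward, since the variables are now distinct and don't occur free across branches:
  \exists t\, \exists r\, \exists v\, \forall u1\, (\neg J(t) \lor B(r) \lor \neg J(u1) \lor \neg B(v))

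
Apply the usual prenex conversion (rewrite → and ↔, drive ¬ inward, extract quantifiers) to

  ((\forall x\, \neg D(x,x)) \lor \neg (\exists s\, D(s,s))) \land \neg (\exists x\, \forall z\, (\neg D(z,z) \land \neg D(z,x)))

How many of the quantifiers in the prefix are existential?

1

Drive negations inward (¬∀x A ≡ ∃x ¬A, ¬∃x A ≡ ∀x ¬A, De Morgan for ∧/∨):
  ((\forall x\, \neg D(x,x)) \lor (\forall s\, \neg D(s,s))) \land (\forall x\, \exists z\, (D(z,z) \lor D(z,x)))
Give each quantifier a distinct variable: x↦r.
  ((\forall x\, \neg D(x,x)) \lor (\forall s\, \neg D(s,s))) \land (\forall r\, \exists z\, (D(z,z) \lor D(z,r)))
Finally move all quantifiers to the prefix:
  \forall x\, \forall s\, \forall r\, \exists z\, ((\neg D(x,x) \lor \neg D(s,s)) \land (D(z,z) \lor D(z,r)))
The prefix is \forall x \forall s \forall r \exists z: 3 universal, 1 existential.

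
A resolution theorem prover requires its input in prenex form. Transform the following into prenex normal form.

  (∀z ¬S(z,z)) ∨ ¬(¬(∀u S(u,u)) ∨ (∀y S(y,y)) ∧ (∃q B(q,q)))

∀z ∀u ∃y ∀q (¬S(z,z) ∨ S(u,u) ∧ (¬S(y,y) ∨ ¬B(q,q)))

Move each ¬ inward, flipping quantifiers it crosses:
  (∀z ¬S(z,z)) ∨ (∀u S(u,u)) ∧ ((∃y ¬S(y,y)) ∨ (∀q ¬B(q,q)))
All bound variables are already distinct, so no renaming is needed.
Finally move all quantifiers to the prefix:
  ∀z ∀u ∃y ∀q (¬S(z,z) ∨ S(u,u) ∧ (¬S(y,y) ∨ ¬B(q,q)))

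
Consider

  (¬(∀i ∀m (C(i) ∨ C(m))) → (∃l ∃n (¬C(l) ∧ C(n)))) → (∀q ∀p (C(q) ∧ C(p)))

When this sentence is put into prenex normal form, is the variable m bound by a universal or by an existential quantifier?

Eliminate → and ↔ using ¬ and ∨.
  ¬(¬¬(∀i ∀m (C(i) ∨ C(m))) ∨ (∃l ∃n (¬C(l) ∧ C(n)))) ∨ (∀q ∀p (C(q) ∧ C(p)))
Push ¬ through the quantifiers and connectives to reach negation normal form:
  (∃i ∃m (¬C(i) ∧ ¬C(m))) ∧ (∀l ∀n (C(l) ∨ ¬C(n))) ∨ (∀q ∀p (C(q) ∧ C(p)))
All bound variables are already distinct, so no renaming is needed.
Extract every quantifier outward, since the variables are now distinct and don't occur free across branches:
  ∃i ∃m ∀l ∀n ∀q ∀p (¬C(i) ∧ ¬C(m) ∧ (C(l) ∨ ¬C(n)) ∨ C(q) ∧ C(p))
The quantifier ∀m sits under an odd number of negations (counting the antecedent side of each →), so it flips to ∃m.

existential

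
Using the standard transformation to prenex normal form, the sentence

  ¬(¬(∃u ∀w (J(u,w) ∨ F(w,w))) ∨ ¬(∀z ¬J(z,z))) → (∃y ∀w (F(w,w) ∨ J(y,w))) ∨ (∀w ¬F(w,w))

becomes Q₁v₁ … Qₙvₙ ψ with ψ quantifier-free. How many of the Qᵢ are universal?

First replace A → B with ¬A ∨ B.
  ¬¬(¬(∃u ∀w (J(u,w) ∨ F(w,w))) ∨ ¬(∀z ¬J(z,z))) ∨ (∃y ∀w (F(w,w) ∨ J(y,w))) ∨ (∀w ¬F(w,w))
Move each ¬ inward, flipping quantifiers it crosses:
  (∀u ∃w (¬J(u,w) ∧ ¬F(w,w))) ∨ (∃z J(z,z)) ∨ (∃y ∀w (F(w,w) ∨ J(y,w))) ∨ (∀w ¬F(w,w))
Give each quantifier a distinct variable: w↦b, w↦y1.
  (∀u ∃w (¬J(u,w) ∧ ¬F(w,w))) ∨ (∃z J(z,z)) ∨ (∃y ∀b (F(b,b) ∨ J(y,b))) ∨ (∀y1 ¬F(y1,y1))
Extract every quantifier outward, since the variables are now distinct and don't occur free across branches:
  ∀u ∃w ∃z ∃y ∀b ∀y1 (¬J(u,w) ∧ ¬F(w,w) ∨ J(z,z) ∨ F(b,b) ∨ J(y,b) ∨ ¬F(y1,y1))
The prefix is ∀u ∃w ∃z ∃y ∀b ∀y1: 3 universal, 3 existential.

3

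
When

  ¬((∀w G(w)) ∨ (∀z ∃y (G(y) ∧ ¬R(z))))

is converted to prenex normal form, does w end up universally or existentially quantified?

Drive negations inward (¬∀x A ≡ ∃x ¬A, ¬∃x A ≡ ∀x ¬A, De Morgan for ∧/∨):
  (∃w ¬G(w)) ∧ (∃z ∀y (¬G(y) ∨ R(z)))
Extract every quantifier outward, since the variables are now distinct and don't occur free across branches:
  ∃w ∃z ∀y (¬G(w) ∧ (¬G(y) ∨ R(z)))
The quantifier ∀w sits under an odd number of negations, so it flips to ∃w.

existential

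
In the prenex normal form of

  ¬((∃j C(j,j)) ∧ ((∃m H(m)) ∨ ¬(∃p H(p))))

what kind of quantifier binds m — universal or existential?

Push ¬ through the quantifiers and connectives to reach negation normal form:
  (∀j ¬C(j,j)) ∨ (∀m ¬H(m)) ∧ (∃p H(p))
All bound variables are already distinct, so no renaming is needed.
Extract every quantifier outward, since the variables are now distinct and don't occur free across branches:
  ∀j ∀m ∃p (¬C(j,j) ∨ ¬H(m) ∧ H(p))
The quantifier ∃m sits under an odd number of negations, so it flips to ∀m.

universal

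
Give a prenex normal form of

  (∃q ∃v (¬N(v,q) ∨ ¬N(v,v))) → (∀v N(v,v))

∀q ∀v ∀t (N(v,q) ∧ N(v,v) ∨ N(t,t))

Rewrite implications/biconditionals: A → B as ¬A ∨ B.
  ¬(∃q ∃v (¬N(v,q) ∨ ¬N(v,v))) ∨ (∀v N(v,v))
Drive negations inward (¬∀x A ≡ ∃x ¬A, ¬∃x A ≡ ∀x ¬A, De Morgan for ∧/∨):
  (∀q ∀v (N(v,q) ∧ N(v,v))) ∨ (∀v N(v,v))
Give each quantifier a distinct variable: v↦t.
  (∀q ∀v (N(v,q) ∧ N(v,v))) ∨ (∀t N(t,t))
Extract every quantifier outward, since the variables are now distinct and don't occur free across branches:
  ∀q ∀v ∀t (N(v,q) ∧ N(v,v) ∨ N(t,t))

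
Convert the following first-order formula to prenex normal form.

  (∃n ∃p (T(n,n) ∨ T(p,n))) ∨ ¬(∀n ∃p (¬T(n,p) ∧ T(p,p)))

Push ¬ through the quantifiers and connectives to reach negation normal form:
  (∃n ∃p (T(n,n) ∨ T(p,n))) ∨ (∃n ∀p (T(n,p) ∨ ¬T(p,p)))
Standardize variables apart so no two quantifiers bind the same name: n↦v, p↦s.
  (∃n ∃p (T(n,n) ∨ T(p,n))) ∨ (∃v ∀s (T(v,s) ∨ ¬T(s,s)))
Pull the quantifiers to the front (each side's bound variable is not free in the other side):
  ∃n ∃p ∃v ∀s (T(n,n) ∨ T(p,n) ∨ T(v,s) ∨ ¬T(s,s))

∃n ∃p ∃v ∀s (T(n,n) ∨ T(p,n) ∨ T(v,s) ∨ ¬T(s,s))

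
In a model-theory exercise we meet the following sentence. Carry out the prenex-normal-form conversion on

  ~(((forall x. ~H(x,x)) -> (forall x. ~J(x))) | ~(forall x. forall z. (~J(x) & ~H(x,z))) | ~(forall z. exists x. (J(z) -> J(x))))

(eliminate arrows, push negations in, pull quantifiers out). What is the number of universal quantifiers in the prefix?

Eliminate → and ↔ using ¬ and ∨.
  ~(~(forall x. ~H(x,x)) | (forall x. ~J(x)) | ~(forall x. forall z. (~J(x) & ~H(x,z))) | ~(forall z. exists x. (~J(z) | J(x))))
Move each ¬ inward, flipping quantifiers it crosses:
  (forall x. ~H(x,x)) & (exists x. J(x)) & (forall x. forall z. (~J(x) & ~H(x,z))) & (forall z. exists x. (~J(z) | J(x)))
Standardize variables apart so no two quantifiers bind the same name: x↦u, x↦b, z↦z1, x↦w1.
  (forall x. ~H(x,x)) & (exists u. J(u)) & (forall b. forall z. (~J(b) & ~H(b,z))) & (forall z1. exists w1. (~J(z1) | J(w1)))
Pull the quantifiers to the front (each side's bound variable is not free in the other side):
  forall x. exists u. forall b. forall z. forall z1. exists w1. (~H(x,x) & J(u) & ~J(b) & ~H(b,z) & (~J(z1) | J(w1)))
The prefix is forall x exists u forall b forall z forall z1 exists w1: 4 universal, 2 existential.

4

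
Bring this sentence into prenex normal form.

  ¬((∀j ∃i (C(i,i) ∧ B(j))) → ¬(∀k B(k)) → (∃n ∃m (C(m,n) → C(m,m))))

Rewrite implications/biconditionals: A → B as ¬A ∨ B.
  ¬(¬(∀j ∃i (C(i,i) ∧ B(j))) ∨ ¬¬(∀k B(k)) ∨ (∃n ∃m (¬C(m,n) ∨ C(m,m))))
Move each ¬ inward, flipping quantifiers it crosses:
  (∀j ∃i (C(i,i) ∧ B(j))) ∧ (∃k ¬B(k)) ∧ (∀n ∀m (C(m,n) ∧ ¬C(m,m)))
All bound variables are already distinct, so no renaming is needed.
Extract every quantifier outward, since the variables are now distinct and don't occur free across branches:
  ∀j ∃i ∃k ∀n ∀m (C(i,i) ∧ B(j) ∧ ¬B(k) ∧ C(m,n) ∧ ¬C(m,m))

∀j ∃i ∃k ∀n ∀m (C(i,i) ∧ B(j) ∧ ¬B(k) ∧ C(m,n) ∧ ¬C(m,m))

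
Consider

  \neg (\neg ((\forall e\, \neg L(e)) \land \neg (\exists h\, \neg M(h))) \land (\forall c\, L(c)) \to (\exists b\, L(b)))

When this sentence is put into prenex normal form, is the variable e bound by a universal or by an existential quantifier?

Eliminate → and ↔ using ¬ and ∨.
  \neg (\neg (\neg ((\forall e\, \neg L(e)) \land \neg (\exists h\, \neg M(h))) \land (\forall c\, L(c))) \lor (\exists b\, L(b)))
Move each ¬ inward, flipping quantifiers it crosses:
  ((\exists e\, L(e)) \lor (\exists h\, \neg M(h))) \land (\forall c\, L(c)) \land (\forall b\, \neg L(b))
All bound variables are already distinct, so no renaming is needed.
Extract every quantifier outward, since the variables are now distinct and don't occur free across branches:
  \exists e\, \exists h\, \forall c\, \forall b\, ((L(e) \lor \neg M(h)) \land L(c) \land \neg L(b))
The quantifier \forall e sits under an odd number of negations (counting the antecedent side of each →), so it flips to \exists e.

existential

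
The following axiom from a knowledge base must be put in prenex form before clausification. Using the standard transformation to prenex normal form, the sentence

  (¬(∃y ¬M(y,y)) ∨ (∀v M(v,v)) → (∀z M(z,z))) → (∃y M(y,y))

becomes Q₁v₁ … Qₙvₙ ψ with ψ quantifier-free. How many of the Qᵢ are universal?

2

First replace A → B with ¬A ∨ B.
  ¬(¬(¬(∃y ¬M(y,y)) ∨ (∀v M(v,v))) ∨ (∀z M(z,z))) ∨ (∃y M(y,y))
Move each ¬ inward, flipping quantifiers it crosses:
  ((∀y M(y,y)) ∨ (∀v M(v,v))) ∧ (∃z ¬M(z,z)) ∨ (∃y M(y,y))
Standardize variables apart so no two quantifiers bind the same name: y↦v1.
  ((∀y M(y,y)) ∨ (∀v M(v,v))) ∧ (∃z ¬M(z,z)) ∨ (∃v1 M(v1,v1))
Pull the quantifiers to the front (each side's bound variable is not free in the other side):
  ∀y ∀v ∃z ∃v1 ((M(y,y) ∨ M(v,v)) ∧ ¬M(z,z) ∨ M(v1,v1))
The prefix is ∀y ∀v ∃z ∃v1: 2 universal, 2 existential.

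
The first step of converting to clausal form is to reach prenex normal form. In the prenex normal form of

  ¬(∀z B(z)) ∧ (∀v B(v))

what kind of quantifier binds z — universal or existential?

existential

Push ¬ through the quantifiers and connectives to reach negation normal form:
  (∃z ¬B(z)) ∧ (∀v B(v))
All bound variables are already distinct, so no renaming is needed.
Finally move all quantifiers to the prefix:
  ∃z ∀v (¬B(z) ∧ B(v))
The quantifier ∀z sits under an odd number of negations, so it flips to ∃z.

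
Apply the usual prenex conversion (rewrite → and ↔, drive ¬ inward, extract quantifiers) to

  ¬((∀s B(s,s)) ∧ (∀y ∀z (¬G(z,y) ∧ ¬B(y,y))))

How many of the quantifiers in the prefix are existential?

3

Drive negations inward (¬∀x A ≡ ∃x ¬A, ¬∃x A ≡ ∀x ¬A, De Morgan for ∧/∨):
  (∃s ¬B(s,s)) ∨ (∃y ∃z (G(z,y) ∨ B(y,y)))
All bound variables are already distinct, so no renaming is needed.
Pull the quantifiers to the front (each side's bound variable is not free in the other side):
  ∃s ∃y ∃z (¬B(s,s) ∨ G(z,y) ∨ B(y,y))
The prefix is ∃s ∃y ∃z: 0 universal, 3 existential.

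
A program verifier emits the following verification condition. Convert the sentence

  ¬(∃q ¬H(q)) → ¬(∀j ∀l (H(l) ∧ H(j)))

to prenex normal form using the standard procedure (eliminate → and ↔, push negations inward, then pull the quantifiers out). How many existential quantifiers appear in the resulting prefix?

Rewrite implications/biconditionals: A → B as ¬A ∨ B.
  ¬¬(∃q ¬H(q)) ∨ ¬(∀j ∀l (H(l) ∧ H(j)))
Drive negations inward (¬∀x A ≡ ∃x ¬A, ¬∃x A ≡ ∀x ¬A, De Morgan for ∧/∨):
  (∃q ¬H(q)) ∨ (∃j ∃l (¬H(l) ∨ ¬H(j)))
All bound variables are already distinct, so no renaming is needed.
Extract every quantifier outward, since the variables are now distinct and don't occur free across branches:
  ∃q ∃j ∃l (¬H(q) ∨ ¬H(l) ∨ ¬H(j))
The prefix is ∃q ∃j ∃l: 0 universal, 3 existential.

3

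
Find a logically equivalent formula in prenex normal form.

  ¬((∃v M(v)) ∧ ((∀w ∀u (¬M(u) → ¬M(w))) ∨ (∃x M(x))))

∀v ∃w ∃u ∀x (¬M(v) ∨ ¬M(u) ∧ M(w) ∧ ¬M(x))

Rewrite implications/biconditionals: A → B as ¬A ∨ B.
  ¬((∃v M(v)) ∧ ((∀w ∀u (¬¬M(u) ∨ ¬M(w))) ∨ (∃x M(x))))
Drive negations inward (¬∀x A ≡ ∃x ¬A, ¬∃x A ≡ ∀x ¬A, De Morgan for ∧/∨):
  (∀v ¬M(v)) ∨ (∃w ∃u (¬M(u) ∧ M(w))) ∧ (∀x ¬M(x))
All bound variables are already distinct, so no renaming is needed.
Pull the quantifiers to the front (each side's bound variable is not free in the other side):
  ∀v ∃w ∃u ∀x (¬M(v) ∨ ¬M(u) ∧ M(w) ∧ ¬M(x))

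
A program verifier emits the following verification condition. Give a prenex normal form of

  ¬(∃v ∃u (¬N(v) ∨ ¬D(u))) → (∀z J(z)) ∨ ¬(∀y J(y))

∃v ∃u ∀z ∃y (¬N(v) ∨ ¬D(u) ∨ J(z) ∨ ¬J(y))

Eliminate → and ↔ using ¬ and ∨.
  ¬¬(∃v ∃u (¬N(v) ∨ ¬D(u))) ∨ (∀z J(z)) ∨ ¬(∀y J(y))
Move each ¬ inward, flipping quantifiers it crosses:
  (∃v ∃u (¬N(v) ∨ ¬D(u))) ∨ (∀z J(z)) ∨ (∃y ¬J(y))
Extract every quantifier outward, since the variables are now distinct and don't occur free across branches:
  ∃v ∃u ∀z ∃y (¬N(v) ∨ ¬D(u) ∨ J(z) ∨ ¬J(y))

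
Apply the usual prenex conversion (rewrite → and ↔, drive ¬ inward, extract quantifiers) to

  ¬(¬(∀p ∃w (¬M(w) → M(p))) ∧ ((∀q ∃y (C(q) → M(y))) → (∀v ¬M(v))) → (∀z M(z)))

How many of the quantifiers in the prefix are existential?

3

Rewrite implications/biconditionals: A → B as ¬A ∨ B.
  ¬(¬(¬(∀p ∃w (¬¬M(w) ∨ M(p))) ∧ (¬(∀q ∃y (¬C(q) ∨ M(y))) ∨ (∀v ¬M(v)))) ∨ (∀z M(z)))
Push ¬ through the quantifiers and connectives to reach negation normal form:
  (∃p ∀w (¬M(w) ∧ ¬M(p))) ∧ ((∃q ∀y (C(q) ∧ ¬M(y))) ∨ (∀v ¬M(v))) ∧ (∃z ¬M(z))
All bound variables are already distinct, so no renaming is needed.
Finally move all quantifiers to the prefix:
  ∃p ∀w ∃q ∀y ∀v ∃z (¬M(w) ∧ ¬M(p) ∧ (C(q) ∧ ¬M(y) ∨ ¬M(v)) ∧ ¬M(z))
The prefix is ∃p ∀w ∃q ∀y ∀v ∃z: 3 universal, 3 existential.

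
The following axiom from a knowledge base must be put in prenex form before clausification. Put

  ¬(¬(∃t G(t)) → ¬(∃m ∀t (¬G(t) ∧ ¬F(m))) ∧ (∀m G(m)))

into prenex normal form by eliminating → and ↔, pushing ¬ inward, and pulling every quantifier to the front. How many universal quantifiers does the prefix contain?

2

Rewrite implications/biconditionals: A → B as ¬A ∨ B.
  ¬(¬¬(∃t G(t)) ∨ ¬(∃m ∀t (¬G(t) ∧ ¬F(m))) ∧ (∀m G(m)))
Drive negations inward (¬∀x A ≡ ∃x ¬A, ¬∃x A ≡ ∀x ¬A, De Morgan for ∧/∨):
  (∀t ¬G(t)) ∧ ((∃m ∀t (¬G(t) ∧ ¬F(m))) ∨ (∃m ¬G(m)))
Standardize variables apart so no two quantifiers bind the same name: t↦x, m↦z.
  (∀t ¬G(t)) ∧ ((∃m ∀x (¬G(x) ∧ ¬F(m))) ∨ (∃z ¬G(z)))
Extract every quantifier outward, since the variables are now distinct and don't occur free across branches:
  ∀t ∃m ∀x ∃z (¬G(t) ∧ (¬G(x) ∧ ¬F(m) ∨ ¬G(z)))
The prefix is ∀t ∃m ∀x ∃z: 2 universal, 2 existential.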